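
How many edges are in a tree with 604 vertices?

A tree on n vertices always has exactly n - 1 edges.
For n = 604: edges = 604 - 1 = 603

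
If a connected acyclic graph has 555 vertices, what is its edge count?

A tree on n vertices always has exactly n - 1 edges.
For n = 555: edges = 555 - 1 = 554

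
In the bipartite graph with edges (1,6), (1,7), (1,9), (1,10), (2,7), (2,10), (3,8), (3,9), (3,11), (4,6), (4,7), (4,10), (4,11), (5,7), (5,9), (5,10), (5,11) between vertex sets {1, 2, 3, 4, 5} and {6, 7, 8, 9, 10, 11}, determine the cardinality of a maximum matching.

Step 1: List the neighbors of each left vertex:
  1: 6, 7, 9, 10
  2: 7, 10
  3: 8, 9, 11
  4: 6, 7, 10, 11
  5: 7, 9, 10, 11

Step 2: Greedily match left vertices, then look for augmenting paths:
  Match 1 -- 6
  Match 2 -- 7
  Match 3 -- 8
  Match 4 -- 10
  Match 5 -- 9
  No augmenting path remains.

Step 3: Verify this is maximum:
  Matching size 5 = min(|L|, |R|) = min(5, 6), which is an upper bound, so this matching is maximum.

Maximum matching: {(1,6), (2,7), (3,8), (4,10), (5,9)}
Size: 5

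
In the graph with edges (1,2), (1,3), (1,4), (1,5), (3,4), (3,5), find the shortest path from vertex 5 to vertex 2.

Step 1: Build adjacency list:
  1: 2, 3, 4, 5
  2: 1
  3: 1, 4, 5
  4: 1, 3
  5: 1, 3

Step 2: BFS from vertex 5 to find shortest path to 2:
  vertex 1 reached at distance 1
  vertex 3 reached at distance 1
  vertex 2 reached at distance 2

Step 3: Shortest path: 5 -> 1 -> 2
Path length: 2 edges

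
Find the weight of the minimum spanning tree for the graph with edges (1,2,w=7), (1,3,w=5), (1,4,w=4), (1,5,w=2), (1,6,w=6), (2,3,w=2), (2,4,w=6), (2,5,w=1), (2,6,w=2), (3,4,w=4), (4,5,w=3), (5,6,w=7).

Apply Kruskal's algorithm (sort edges by weight, add if no cycle):

Sorted edges by weight:
  (2,5) w=1
  (1,5) w=2
  (2,3) w=2
  (2,6) w=2
  (4,5) w=3
  (1,4) w=4
  (3,4) w=4
  (1,3) w=5
  (1,6) w=6
  (2,4) w=6
  (1,2) w=7
  (5,6) w=7

Add edge (2,5) w=1 -- no cycle. Running total: 1
Add edge (1,5) w=2 -- no cycle. Running total: 3
Add edge (2,3) w=2 -- no cycle. Running total: 5
Add edge (2,6) w=2 -- no cycle. Running total: 7
Add edge (4,5) w=3 -- no cycle. Running total: 10

MST edges: (2,5,w=1), (1,5,w=2), (2,3,w=2), (2,6,w=2), (4,5,w=3)
Total MST weight: 1 + 2 + 2 + 2 + 3 = 10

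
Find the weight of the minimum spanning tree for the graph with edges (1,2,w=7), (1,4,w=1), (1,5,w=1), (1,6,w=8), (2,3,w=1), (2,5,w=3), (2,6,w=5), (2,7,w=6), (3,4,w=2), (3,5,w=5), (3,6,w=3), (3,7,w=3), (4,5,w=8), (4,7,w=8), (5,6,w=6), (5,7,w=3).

Apply Kruskal's algorithm (sort edges by weight, add if no cycle):

Sorted edges by weight:
  (1,4) w=1
  (1,5) w=1
  (2,3) w=1
  (3,4) w=2
  (2,5) w=3
  (3,7) w=3
  (3,6) w=3
  (5,7) w=3
  (2,6) w=5
  (3,5) w=5
  (2,7) w=6
  (5,6) w=6
  (1,2) w=7
  (1,6) w=8
  (4,7) w=8
  (4,5) w=8

Add edge (1,4) w=1 -- no cycle. Running total: 1
Add edge (1,5) w=1 -- no cycle. Running total: 2
Add edge (2,3) w=1 -- no cycle. Running total: 3
Add edge (3,4) w=2 -- no cycle. Running total: 5
Skip edge (2,5) w=3 -- would create cycle
Add edge (3,7) w=3 -- no cycle. Running total: 8
Add edge (3,6) w=3 -- no cycle. Running total: 11

MST edges: (1,4,w=1), (1,5,w=1), (2,3,w=1), (3,4,w=2), (3,7,w=3), (3,6,w=3)
Total MST weight: 1 + 1 + 1 + 2 + 3 + 3 = 11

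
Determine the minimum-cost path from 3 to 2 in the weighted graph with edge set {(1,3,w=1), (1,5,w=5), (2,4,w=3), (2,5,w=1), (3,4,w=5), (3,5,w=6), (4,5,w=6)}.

Step 1: Build adjacency list with weights:
  1: 3(w=1), 5(w=5)
  2: 4(w=3), 5(w=1)
  3: 1(w=1), 4(w=5), 5(w=6)
  4: 2(w=3), 3(w=5), 5(w=6)
  5: 1(w=5), 2(w=1), 3(w=6), 4(w=6)

Step 2: Apply Dijkstra's algorithm from vertex 3:
  Visit vertex 3 (distance=0)
    Update dist[1] = 1
    Update dist[4] = 5
    Update dist[5] = 6
  Visit vertex 1 (distance=1)
  Visit vertex 4 (distance=5)
    Update dist[2] = 8
  Visit vertex 5 (distance=6)
    Update dist[2] = 7
  Visit vertex 2 (distance=7)

Step 3: Shortest path: 3 -> 5 -> 2
Total weight: 6 + 1 = 7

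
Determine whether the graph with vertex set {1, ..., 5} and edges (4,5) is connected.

Step 1: Build adjacency list from edges:
  1: (none)
  2: (none)
  3: (none)
  4: 5
  5: 4

Step 2: Run BFS/DFS from vertex 1:
  Visited: {1}
  Reached 1 of 5 vertices

Step 3: Only 1 of 5 vertices reached. Graph is disconnected.
Connected components: {1}, {2}, {3}, {4, 5}
Answer: No, the graph is not connected (4 components).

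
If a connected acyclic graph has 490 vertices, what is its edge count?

A tree on n vertices always has exactly n - 1 edges.
For n = 490: edges = 490 - 1 = 489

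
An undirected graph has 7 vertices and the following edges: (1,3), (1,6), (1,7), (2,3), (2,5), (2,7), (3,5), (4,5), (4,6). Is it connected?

Step 1: Build adjacency list from edges:
  1: 3, 6, 7
  2: 3, 5, 7
  3: 1, 2, 5
  4: 5, 6
  5: 2, 3, 4
  6: 1, 4
  7: 1, 2

Step 2: Run BFS/DFS from vertex 1:
  Visited: {1, 3, 6, 7, 2, 5, 4}
  Reached 7 of 7 vertices

Step 3: All 7 vertices reached from vertex 1, so the graph is connected.
Answer: Yes, the graph is connected.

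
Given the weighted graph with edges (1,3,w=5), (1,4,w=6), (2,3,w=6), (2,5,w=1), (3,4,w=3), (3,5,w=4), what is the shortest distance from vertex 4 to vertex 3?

Step 1: Build adjacency list with weights:
  1: 3(w=5), 4(w=6)
  2: 3(w=6), 5(w=1)
  3: 1(w=5), 2(w=6), 4(w=3), 5(w=4)
  4: 1(w=6), 3(w=3)
  5: 2(w=1), 3(w=4)

Step 2: Apply Dijkstra's algorithm from vertex 4:
  Visit vertex 4 (distance=0)
    Update dist[1] = 6
    Update dist[3] = 3
  Visit vertex 3 (distance=3)
    Update dist[2] = 9
    Update dist[5] = 7

Step 3: Shortest path: 4 -> 3
Total weight: 3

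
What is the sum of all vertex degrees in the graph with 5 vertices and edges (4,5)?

Step 1: Count edges incident to each vertex:
  deg(1) = 0 (neighbors: none)
  deg(2) = 0 (neighbors: none)
  deg(3) = 0 (neighbors: none)
  deg(4) = 1 (neighbors: 5)
  deg(5) = 1 (neighbors: 4)

Step 2: Sum all degrees:
  0 + 0 + 0 + 1 + 1 = 2

Verification: sum of degrees = 2 * |E| = 2 * 1 = 2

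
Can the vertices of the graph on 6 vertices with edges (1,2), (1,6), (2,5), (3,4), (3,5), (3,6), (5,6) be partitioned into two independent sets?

Step 1: Attempt 2-coloring using BFS:
  Start at vertex 1, assign color 0
  Color vertex 2 with color 1 (neighbor of 1)
  Color vertex 6 with color 1 (neighbor of 1)
  Color vertex 5 with color 0 (neighbor of 2)
  Color vertex 3 with color 0 (neighbor of 6)

Step 2: Conflict found! Vertices 5 and 3 are adjacent but have the same color.
This means the graph contains an odd cycle.

The graph is NOT bipartite.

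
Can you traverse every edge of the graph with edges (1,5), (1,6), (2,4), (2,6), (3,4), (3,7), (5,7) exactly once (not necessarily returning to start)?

Step 1: Find the degree of each vertex:
  deg(1) = 2
  deg(2) = 2
  deg(3) = 2
  deg(4) = 2
  deg(5) = 2
  deg(6) = 2
  deg(7) = 2

Step 2: Count vertices with odd degree:
  All vertices have even degree (0 odd-degree vertices)

Step 3: Apply Euler's theorem:
  - Eulerian circuit exists iff graph is connected and all vertices have even degree
  - Eulerian path exists iff graph is connected and has 0 or 2 odd-degree vertices

Graph is connected with 0 odd-degree vertices.
Both Eulerian circuit and Eulerian path exist.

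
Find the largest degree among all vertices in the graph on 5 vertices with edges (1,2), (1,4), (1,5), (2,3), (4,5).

Step 1: Count edges incident to each vertex:
  deg(1) = 3 (neighbors: 2, 4, 5)
  deg(2) = 2 (neighbors: 1, 3)
  deg(3) = 1 (neighbors: 2)
  deg(4) = 2 (neighbors: 1, 5)
  deg(5) = 2 (neighbors: 1, 4)

Step 2: Find maximum:
  max(3, 2, 1, 2, 2) = 3 (vertex 1)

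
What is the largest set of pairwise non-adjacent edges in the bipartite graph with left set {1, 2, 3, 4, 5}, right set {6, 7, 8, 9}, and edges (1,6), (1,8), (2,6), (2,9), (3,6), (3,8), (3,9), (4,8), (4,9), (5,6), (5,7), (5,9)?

Step 1: List the neighbors of each left vertex:
  1: 6, 8
  2: 6, 9
  3: 6, 8, 9
  4: 8, 9
  5: 6, 7, 9

Step 2: Greedily match left vertices, then look for augmenting paths:
  Match 1 -- 6
  Match 2 -- 9
  Match 3 -- 8
  Match 5 -- 7
  No augmenting path remains.

Step 3: Verify this is maximum:
  Matching size 4 = min(|L|, |R|) = min(5, 4), which is an upper bound, so this matching is maximum.

Maximum matching: {(1,6), (2,9), (3,8), (5,7)}
Size: 4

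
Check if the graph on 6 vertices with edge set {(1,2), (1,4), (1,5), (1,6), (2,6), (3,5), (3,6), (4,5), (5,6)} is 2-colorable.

Step 1: Attempt 2-coloring using BFS:
  Start at vertex 1, assign color 0
  Color vertex 2 with color 1 (neighbor of 1)
  Color vertex 4 with color 1 (neighbor of 1)
  Color vertex 5 with color 1 (neighbor of 1)
  Color vertex 6 with color 1 (neighbor of 1)

Step 2: Conflict found! Vertices 2 and 6 are adjacent but have the same color.
This means the graph contains an odd cycle.

The graph is NOT bipartite.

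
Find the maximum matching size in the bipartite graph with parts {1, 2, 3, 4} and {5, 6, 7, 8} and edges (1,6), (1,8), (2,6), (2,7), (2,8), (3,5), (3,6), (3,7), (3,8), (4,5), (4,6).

Step 1: List the neighbors of each left vertex:
  1: 6, 8
  2: 6, 7, 8
  3: 5, 6, 7, 8
  4: 5, 6

Step 2: Greedily match left vertices, then look for augmenting paths:
  Match 1 -- 6
  Match 2 -- 7
  Match 3 -- 8
  Match 4 -- 5
  No augmenting path remains.

Step 3: Verify this is maximum:
  Matching size 4 = min(|L|, |R|) = min(4, 4), which is an upper bound, so this matching is maximum.

Maximum matching: {(1,6), (2,7), (3,8), (4,5)}
Size: 4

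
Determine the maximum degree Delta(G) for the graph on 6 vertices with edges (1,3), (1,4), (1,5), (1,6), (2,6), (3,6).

Step 1: Count edges incident to each vertex:
  deg(1) = 4 (neighbors: 3, 4, 5, 6)
  deg(2) = 1 (neighbors: 6)
  deg(3) = 2 (neighbors: 1, 6)
  deg(4) = 1 (neighbors: 1)
  deg(5) = 1 (neighbors: 1)
  deg(6) = 3 (neighbors: 1, 2, 3)

Step 2: Find maximum:
  max(4, 1, 2, 1, 1, 3) = 4 (vertex 1)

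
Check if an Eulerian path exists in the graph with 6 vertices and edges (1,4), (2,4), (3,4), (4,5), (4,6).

Step 1: Find the degree of each vertex:
  deg(1) = 1
  deg(2) = 1
  deg(3) = 1
  deg(4) = 5
  deg(5) = 1
  deg(6) = 1

Step 2: Count vertices with odd degree:
  Odd-degree vertices: 1, 2, 3, 4, 5, 6 (6 total)

Step 3: Apply Euler's theorem:
  - Eulerian circuit exists iff graph is connected and all vertices have even degree
  - Eulerian path exists iff graph is connected and has 0 or 2 odd-degree vertices

Graph has 6 odd-degree vertices (need 0 or 2).
Neither Eulerian path nor Eulerian circuit exists.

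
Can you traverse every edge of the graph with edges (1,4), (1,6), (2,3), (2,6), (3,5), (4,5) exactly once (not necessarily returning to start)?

Step 1: Find the degree of each vertex:
  deg(1) = 2
  deg(2) = 2
  deg(3) = 2
  deg(4) = 2
  deg(5) = 2
  deg(6) = 2

Step 2: Count vertices with odd degree:
  All vertices have even degree (0 odd-degree vertices)

Step 3: Apply Euler's theorem:
  - Eulerian circuit exists iff graph is connected and all vertices have even degree
  - Eulerian path exists iff graph is connected and has 0 or 2 odd-degree vertices

Graph is connected with 0 odd-degree vertices.
Both Eulerian circuit and Eulerian path exist.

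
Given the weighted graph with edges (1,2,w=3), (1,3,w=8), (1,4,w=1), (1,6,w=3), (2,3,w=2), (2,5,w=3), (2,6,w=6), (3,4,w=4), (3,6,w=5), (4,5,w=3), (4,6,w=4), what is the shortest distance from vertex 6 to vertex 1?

Step 1: Build adjacency list with weights:
  1: 2(w=3), 3(w=8), 4(w=1), 6(w=3)
  2: 1(w=3), 3(w=2), 5(w=3), 6(w=6)
  3: 1(w=8), 2(w=2), 4(w=4), 6(w=5)
  4: 1(w=1), 3(w=4), 5(w=3), 6(w=4)
  5: 2(w=3), 4(w=3)
  6: 1(w=3), 2(w=6), 3(w=5), 4(w=4)

Step 2: Apply Dijkstra's algorithm from vertex 6:
  Visit vertex 6 (distance=0)
    Update dist[1] = 3
    Update dist[2] = 6
    Update dist[3] = 5
    Update dist[4] = 4
  Visit vertex 1 (distance=3)

Step 3: Shortest path: 6 -> 1
Total weight: 3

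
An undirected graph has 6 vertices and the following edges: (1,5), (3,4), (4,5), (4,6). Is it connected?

Step 1: Build adjacency list from edges:
  1: 5
  2: (none)
  3: 4
  4: 3, 5, 6
  5: 1, 4
  6: 4

Step 2: Run BFS/DFS from vertex 1:
  Visited: {1, 5, 4, 3, 6}
  Reached 5 of 6 vertices

Step 3: Only 5 of 6 vertices reached. Graph is disconnected.
Connected components: {1, 3, 4, 5, 6}, {2}
Answer: No, the graph is not connected (2 components).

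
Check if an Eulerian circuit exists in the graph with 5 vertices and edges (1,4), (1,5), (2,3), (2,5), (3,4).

Step 1: Find the degree of each vertex:
  deg(1) = 2
  deg(2) = 2
  deg(3) = 2
  deg(4) = 2
  deg(5) = 2

Step 2: Count vertices with odd degree:
  All vertices have even degree (0 odd-degree vertices)

Step 3: Apply Euler's theorem:
  - Eulerian circuit exists iff graph is connected and all vertices have even degree
  - Eulerian path exists iff graph is connected and has 0 or 2 odd-degree vertices

Graph is connected with 0 odd-degree vertices.
Both Eulerian circuit and Eulerian path exist.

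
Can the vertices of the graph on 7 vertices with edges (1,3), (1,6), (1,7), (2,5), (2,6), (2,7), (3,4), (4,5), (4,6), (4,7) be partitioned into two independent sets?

Step 1: Attempt 2-coloring using BFS:
  Start at vertex 1, assign color 0
  Color vertex 3 with color 1 (neighbor of 1)
  Color vertex 6 with color 1 (neighbor of 1)
  Color vertex 7 with color 1 (neighbor of 1)
  Color vertex 4 with color 0 (neighbor of 3)
  Color vertex 2 with color 0 (neighbor of 6)
  Color vertex 5 with color 1 (neighbor of 4)

Step 2: 2-coloring succeeded. No conflicts found.
  Set A (color 0): {1, 2, 4}
  Set B (color 1): {3, 5, 6, 7}

The graph is bipartite with partition {1, 2, 4}, {3, 5, 6, 7}.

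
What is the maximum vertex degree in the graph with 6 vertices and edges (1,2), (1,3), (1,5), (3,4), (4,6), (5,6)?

Step 1: Count edges incident to each vertex:
  deg(1) = 3 (neighbors: 2, 3, 5)
  deg(2) = 1 (neighbors: 1)
  deg(3) = 2 (neighbors: 1, 4)
  deg(4) = 2 (neighbors: 3, 6)
  deg(5) = 2 (neighbors: 1, 6)
  deg(6) = 2 (neighbors: 4, 5)

Step 2: Find maximum:
  max(3, 1, 2, 2, 2, 2) = 3 (vertex 1)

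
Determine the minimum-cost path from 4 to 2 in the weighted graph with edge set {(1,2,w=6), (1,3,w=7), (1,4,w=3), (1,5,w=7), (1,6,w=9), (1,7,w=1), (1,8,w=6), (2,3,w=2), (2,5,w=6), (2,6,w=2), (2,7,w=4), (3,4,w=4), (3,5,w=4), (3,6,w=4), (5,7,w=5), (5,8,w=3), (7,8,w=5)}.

Step 1: Build adjacency list with weights:
  1: 2(w=6), 3(w=7), 4(w=3), 5(w=7), 6(w=9), 7(w=1), 8(w=6)
  2: 1(w=6), 3(w=2), 5(w=6), 6(w=2), 7(w=4)
  3: 1(w=7), 2(w=2), 4(w=4), 5(w=4), 6(w=4)
  4: 1(w=3), 3(w=4)
  5: 1(w=7), 2(w=6), 3(w=4), 7(w=5), 8(w=3)
  6: 1(w=9), 2(w=2), 3(w=4)
  7: 1(w=1), 2(w=4), 5(w=5), 8(w=5)
  8: 1(w=6), 5(w=3), 7(w=5)

Step 2: Apply Dijkstra's algorithm from vertex 4:
  Visit vertex 4 (distance=0)
    Update dist[1] = 3
    Update dist[3] = 4
  Visit vertex 1 (distance=3)
    Update dist[2] = 9
    Update dist[5] = 10
    Update dist[6] = 12
    Update dist[7] = 4
    Update dist[8] = 9
  Visit vertex 3 (distance=4)
    Update dist[2] = 6
    Update dist[5] = 8
    Update dist[6] = 8
  Visit vertex 7 (distance=4)
  Visit vertex 2 (distance=6)

Step 3: Shortest path: 4 -> 3 -> 2
Total weight: 4 + 2 = 6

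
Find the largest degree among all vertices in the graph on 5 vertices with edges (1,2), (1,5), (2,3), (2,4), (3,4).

Step 1: Count edges incident to each vertex:
  deg(1) = 2 (neighbors: 2, 5)
  deg(2) = 3 (neighbors: 1, 3, 4)
  deg(3) = 2 (neighbors: 2, 4)
  deg(4) = 2 (neighbors: 2, 3)
  deg(5) = 1 (neighbors: 1)

Step 2: Find maximum:
  max(2, 3, 2, 2, 1) = 3 (vertex 2)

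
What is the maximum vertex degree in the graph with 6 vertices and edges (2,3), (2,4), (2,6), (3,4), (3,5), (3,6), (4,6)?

Step 1: Count edges incident to each vertex:
  deg(1) = 0 (neighbors: none)
  deg(2) = 3 (neighbors: 3, 4, 6)
  deg(3) = 4 (neighbors: 2, 4, 5, 6)
  deg(4) = 3 (neighbors: 2, 3, 6)
  deg(5) = 1 (neighbors: 3)
  deg(6) = 3 (neighbors: 2, 3, 4)

Step 2: Find maximum:
  max(0, 3, 4, 3, 1, 3) = 4 (vertex 3)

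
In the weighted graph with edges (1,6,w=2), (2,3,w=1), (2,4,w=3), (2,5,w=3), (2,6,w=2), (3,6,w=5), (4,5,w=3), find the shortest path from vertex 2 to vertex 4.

Step 1: Build adjacency list with weights:
  1: 6(w=2)
  2: 3(w=1), 4(w=3), 5(w=3), 6(w=2)
  3: 2(w=1), 6(w=5)
  4: 2(w=3), 5(w=3)
  5: 2(w=3), 4(w=3)
  6: 1(w=2), 2(w=2), 3(w=5)

Step 2: Apply Dijkstra's algorithm from vertex 2:
  Visit vertex 2 (distance=0)
    Update dist[3] = 1
    Update dist[4] = 3
    Update dist[5] = 3
    Update dist[6] = 2
  Visit vertex 3 (distance=1)
  Visit vertex 6 (distance=2)
    Update dist[1] = 4
  Visit vertex 4 (distance=3)

Step 3: Shortest path: 2 -> 4
Total weight: 3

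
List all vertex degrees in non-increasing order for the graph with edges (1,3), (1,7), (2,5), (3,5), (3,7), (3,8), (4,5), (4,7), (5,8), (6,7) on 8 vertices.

Step 1: Count edges incident to each vertex:
  deg(1) = 2 (neighbors: 3, 7)
  deg(2) = 1 (neighbors: 5)
  deg(3) = 4 (neighbors: 1, 5, 7, 8)
  deg(4) = 2 (neighbors: 5, 7)
  deg(5) = 4 (neighbors: 2, 3, 4, 8)
  deg(6) = 1 (neighbors: 7)
  deg(7) = 4 (neighbors: 1, 3, 4, 6)
  deg(8) = 2 (neighbors: 3, 5)

Step 2: Sort degrees in non-increasing order:
  Degrees: [2, 1, 4, 2, 4, 1, 4, 2] -> sorted: [4, 4, 4, 2, 2, 2, 1, 1]

Degree sequence: [4, 4, 4, 2, 2, 2, 1, 1]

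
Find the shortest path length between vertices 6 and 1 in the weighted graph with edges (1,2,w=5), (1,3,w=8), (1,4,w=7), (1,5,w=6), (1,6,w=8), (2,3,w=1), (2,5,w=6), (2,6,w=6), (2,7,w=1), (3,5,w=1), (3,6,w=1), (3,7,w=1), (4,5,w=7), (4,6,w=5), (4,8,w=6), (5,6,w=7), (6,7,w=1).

Step 1: Build adjacency list with weights:
  1: 2(w=5), 3(w=8), 4(w=7), 5(w=6), 6(w=8)
  2: 1(w=5), 3(w=1), 5(w=6), 6(w=6), 7(w=1)
  3: 1(w=8), 2(w=1), 5(w=1), 6(w=1), 7(w=1)
  4: 1(w=7), 5(w=7), 6(w=5), 8(w=6)
  5: 1(w=6), 2(w=6), 3(w=1), 4(w=7), 6(w=7)
  6: 1(w=8), 2(w=6), 3(w=1), 4(w=5), 5(w=7), 7(w=1)
  7: 2(w=1), 3(w=1), 6(w=1)
  8: 4(w=6)

Step 2: Apply Dijkstra's algorithm from vertex 6:
  Visit vertex 6 (distance=0)
    Update dist[1] = 8
    Update dist[2] = 6
    Update dist[3] = 1
    Update dist[4] = 5
    Update dist[5] = 7
    Update dist[7] = 1
  Visit vertex 3 (distance=1)
    Update dist[2] = 2
    Update dist[5] = 2
  Visit vertex 7 (distance=1)
  Visit vertex 2 (distance=2)
    Update dist[1] = 7
  Visit vertex 5 (distance=2)
  Visit vertex 4 (distance=5)
    Update dist[8] = 11
  Visit vertex 1 (distance=7)

Step 3: Shortest path: 6 -> 7 -> 2 -> 1
Total weight: 1 + 1 + 5 = 7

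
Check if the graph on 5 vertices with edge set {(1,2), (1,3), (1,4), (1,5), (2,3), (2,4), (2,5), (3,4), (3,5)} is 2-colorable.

Step 1: Attempt 2-coloring using BFS:
  Start at vertex 1, assign color 0
  Color vertex 2 with color 1 (neighbor of 1)
  Color vertex 3 with color 1 (neighbor of 1)
  Color vertex 4 with color 1 (neighbor of 1)
  Color vertex 5 with color 1 (neighbor of 1)

Step 2: Conflict found! Vertices 2 and 3 are adjacent but have the same color.
This means the graph contains an odd cycle.

The graph is NOT bipartite.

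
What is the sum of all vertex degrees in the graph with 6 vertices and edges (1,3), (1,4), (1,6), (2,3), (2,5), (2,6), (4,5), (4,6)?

Step 1: Count edges incident to each vertex:
  deg(1) = 3 (neighbors: 3, 4, 6)
  deg(2) = 3 (neighbors: 3, 5, 6)
  deg(3) = 2 (neighbors: 1, 2)
  deg(4) = 3 (neighbors: 1, 5, 6)
  deg(5) = 2 (neighbors: 2, 4)
  deg(6) = 3 (neighbors: 1, 2, 4)

Step 2: Sum all degrees:
  3 + 3 + 2 + 3 + 2 + 3 = 16

Verification: sum of degrees = 2 * |E| = 2 * 8 = 16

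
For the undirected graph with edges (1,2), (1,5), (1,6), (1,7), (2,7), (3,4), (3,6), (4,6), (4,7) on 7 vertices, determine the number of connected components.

Step 1: Build adjacency list from edges:
  1: 2, 5, 6, 7
  2: 1, 7
  3: 4, 6
  4: 3, 6, 7
  5: 1
  6: 1, 3, 4
  7: 1, 2, 4

Step 2: Run BFS/DFS from vertex 1:
  Visited: {1, 2, 5, 6, 7, 3, 4}
  Reached 7 of 7 vertices

Step 3: All 7 vertices reached from vertex 1, so the graph is connected.
Number of connected components: 1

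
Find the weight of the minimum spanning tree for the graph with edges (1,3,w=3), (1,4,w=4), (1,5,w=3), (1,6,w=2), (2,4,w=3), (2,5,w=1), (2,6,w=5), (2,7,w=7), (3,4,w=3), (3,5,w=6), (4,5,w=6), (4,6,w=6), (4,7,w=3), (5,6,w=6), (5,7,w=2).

Apply Kruskal's algorithm (sort edges by weight, add if no cycle):

Sorted edges by weight:
  (2,5) w=1
  (1,6) w=2
  (5,7) w=2
  (1,3) w=3
  (1,5) w=3
  (2,4) w=3
  (3,4) w=3
  (4,7) w=3
  (1,4) w=4
  (2,6) w=5
  (3,5) w=6
  (4,5) w=6
  (4,6) w=6
  (5,6) w=6
  (2,7) w=7

Add edge (2,5) w=1 -- no cycle. Running total: 1
Add edge (1,6) w=2 -- no cycle. Running total: 3
Add edge (5,7) w=2 -- no cycle. Running total: 5
Add edge (1,3) w=3 -- no cycle. Running total: 8
Add edge (1,5) w=3 -- no cycle. Running total: 11
Add edge (2,4) w=3 -- no cycle. Running total: 14

MST edges: (2,5,w=1), (1,6,w=2), (5,7,w=2), (1,3,w=3), (1,5,w=3), (2,4,w=3)
Total MST weight: 1 + 2 + 2 + 3 + 3 + 3 = 14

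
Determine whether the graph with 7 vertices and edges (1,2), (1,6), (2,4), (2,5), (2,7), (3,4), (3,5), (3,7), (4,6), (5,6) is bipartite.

Step 1: Attempt 2-coloring using BFS:
  Start at vertex 1, assign color 0
  Color vertex 2 with color 1 (neighbor of 1)
  Color vertex 6 with color 1 (neighbor of 1)
  Color vertex 4 with color 0 (neighbor of 2)
  Color vertex 5 with color 0 (neighbor of 2)
  Color vertex 7 with color 0 (neighbor of 2)
  Color vertex 3 with color 1 (neighbor of 4)

Step 2: 2-coloring succeeded. No conflicts found.
  Set A (color 0): {1, 4, 5, 7}
  Set B (color 1): {2, 3, 6}

The graph is bipartite with partition {1, 4, 5, 7}, {2, 3, 6}.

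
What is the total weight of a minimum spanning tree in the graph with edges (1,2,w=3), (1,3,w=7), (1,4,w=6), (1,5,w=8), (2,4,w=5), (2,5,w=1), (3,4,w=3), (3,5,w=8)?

Apply Kruskal's algorithm (sort edges by weight, add if no cycle):

Sorted edges by weight:
  (2,5) w=1
  (1,2) w=3
  (3,4) w=3
  (2,4) w=5
  (1,4) w=6
  (1,3) w=7
  (1,5) w=8
  (3,5) w=8

Add edge (2,5) w=1 -- no cycle. Running total: 1
Add edge (1,2) w=3 -- no cycle. Running total: 4
Add edge (3,4) w=3 -- no cycle. Running total: 7
Add edge (2,4) w=5 -- no cycle. Running total: 12

MST edges: (2,5,w=1), (1,2,w=3), (3,4,w=3), (2,4,w=5)
Total MST weight: 1 + 3 + 3 + 5 = 12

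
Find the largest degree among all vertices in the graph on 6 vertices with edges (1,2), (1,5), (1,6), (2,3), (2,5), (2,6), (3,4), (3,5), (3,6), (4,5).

Step 1: Count edges incident to each vertex:
  deg(1) = 3 (neighbors: 2, 5, 6)
  deg(2) = 4 (neighbors: 1, 3, 5, 6)
  deg(3) = 4 (neighbors: 2, 4, 5, 6)
  deg(4) = 2 (neighbors: 3, 5)
  deg(5) = 4 (neighbors: 1, 2, 3, 4)
  deg(6) = 3 (neighbors: 1, 2, 3)

Step 2: Find maximum:
  max(3, 4, 4, 2, 4, 3) = 4 (vertex 2)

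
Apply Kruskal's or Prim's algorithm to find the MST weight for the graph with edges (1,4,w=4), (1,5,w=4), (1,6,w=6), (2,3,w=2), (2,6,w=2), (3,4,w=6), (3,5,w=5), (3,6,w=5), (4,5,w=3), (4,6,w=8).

Apply Kruskal's algorithm (sort edges by weight, add if no cycle):

Sorted edges by weight:
  (2,3) w=2
  (2,6) w=2
  (4,5) w=3
  (1,5) w=4
  (1,4) w=4
  (3,5) w=5
  (3,6) w=5
  (1,6) w=6
  (3,4) w=6
  (4,6) w=8

Add edge (2,3) w=2 -- no cycle. Running total: 2
Add edge (2,6) w=2 -- no cycle. Running total: 4
Add edge (4,5) w=3 -- no cycle. Running total: 7
Add edge (1,5) w=4 -- no cycle. Running total: 11
Skip edge (1,4) w=4 -- would create cycle
Add edge (3,5) w=5 -- no cycle. Running total: 16

MST edges: (2,3,w=2), (2,6,w=2), (4,5,w=3), (1,5,w=4), (3,5,w=5)
Total MST weight: 2 + 2 + 3 + 4 + 5 = 16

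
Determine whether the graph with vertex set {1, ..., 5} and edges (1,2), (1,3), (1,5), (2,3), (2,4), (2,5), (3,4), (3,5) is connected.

Step 1: Build adjacency list from edges:
  1: 2, 3, 5
  2: 1, 3, 4, 5
  3: 1, 2, 4, 5
  4: 2, 3
  5: 1, 2, 3

Step 2: Run BFS/DFS from vertex 1:
  Visited: {1, 2, 3, 5, 4}
  Reached 5 of 5 vertices

Step 3: All 5 vertices reached from vertex 1, so the graph is connected.
Answer: Yes, the graph is connected.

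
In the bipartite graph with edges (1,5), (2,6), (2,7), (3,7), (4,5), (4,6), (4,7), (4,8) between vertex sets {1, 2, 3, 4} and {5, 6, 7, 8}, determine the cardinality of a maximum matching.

Step 1: List the neighbors of each left vertex:
  1: 5
  2: 6, 7
  3: 7
  4: 5, 6, 7, 8

Step 2: Greedily match left vertices, then look for augmenting paths:
  Match 1 -- 5
  Match 2 -- 6
  Match 3 -- 7
  Match 4 -- 8
  No augmenting path remains.

Step 3: Verify this is maximum:
  Matching size 4 = min(|L|, |R|) = min(4, 4), which is an upper bound, so this matching is maximum.

Maximum matching: {(1,5), (2,6), (3,7), (4,8)}
Size: 4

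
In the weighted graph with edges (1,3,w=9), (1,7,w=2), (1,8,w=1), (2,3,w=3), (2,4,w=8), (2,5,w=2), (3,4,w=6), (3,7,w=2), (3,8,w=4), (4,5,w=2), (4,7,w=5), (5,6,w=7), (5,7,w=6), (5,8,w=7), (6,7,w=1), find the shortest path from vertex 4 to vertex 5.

Step 1: Build adjacency list with weights:
  1: 3(w=9), 7(w=2), 8(w=1)
  2: 3(w=3), 4(w=8), 5(w=2)
  3: 1(w=9), 2(w=3), 4(w=6), 7(w=2), 8(w=4)
  4: 2(w=8), 3(w=6), 5(w=2), 7(w=5)
  5: 2(w=2), 4(w=2), 6(w=7), 7(w=6), 8(w=7)
  6: 5(w=7), 7(w=1)
  7: 1(w=2), 3(w=2), 4(w=5), 5(w=6), 6(w=1)
  8: 1(w=1), 3(w=4), 5(w=7)

Step 2: Apply Dijkstra's algorithm from vertex 4:
  Visit vertex 4 (distance=0)
    Update dist[2] = 8
    Update dist[3] = 6
    Update dist[5] = 2
    Update dist[7] = 5
  Visit vertex 5 (distance=2)
    Update dist[2] = 4
    Update dist[6] = 9
    Update dist[8] = 9

Step 3: Shortest path: 4 -> 5
Total weight: 2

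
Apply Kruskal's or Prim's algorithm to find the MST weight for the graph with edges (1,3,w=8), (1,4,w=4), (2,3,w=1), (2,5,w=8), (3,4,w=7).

Apply Kruskal's algorithm (sort edges by weight, add if no cycle):

Sorted edges by weight:
  (2,3) w=1
  (1,4) w=4
  (3,4) w=7
  (1,3) w=8
  (2,5) w=8

Add edge (2,3) w=1 -- no cycle. Running total: 1
Add edge (1,4) w=4 -- no cycle. Running total: 5
Add edge (3,4) w=7 -- no cycle. Running total: 12
Skip edge (1,3) w=8 -- would create cycle
Add edge (2,5) w=8 -- no cycle. Running total: 20

MST edges: (2,3,w=1), (1,4,w=4), (3,4,w=7), (2,5,w=8)
Total MST weight: 1 + 4 + 7 + 8 = 20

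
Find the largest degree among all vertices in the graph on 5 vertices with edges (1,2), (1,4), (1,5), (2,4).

Step 1: Count edges incident to each vertex:
  deg(1) = 3 (neighbors: 2, 4, 5)
  deg(2) = 2 (neighbors: 1, 4)
  deg(3) = 0 (neighbors: none)
  deg(4) = 2 (neighbors: 1, 2)
  deg(5) = 1 (neighbors: 1)

Step 2: Find maximum:
  max(3, 2, 0, 2, 1) = 3 (vertex 1)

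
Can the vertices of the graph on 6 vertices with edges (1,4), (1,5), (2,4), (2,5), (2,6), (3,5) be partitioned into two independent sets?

Step 1: Attempt 2-coloring using BFS:
  Start at vertex 1, assign color 0
  Color vertex 4 with color 1 (neighbor of 1)
  Color vertex 5 with color 1 (neighbor of 1)
  Color vertex 2 with color 0 (neighbor of 4)
  Color vertex 3 with color 0 (neighbor of 5)
  Color vertex 6 with color 1 (neighbor of 2)

Step 2: 2-coloring succeeded. No conflicts found.
  Set A (color 0): {1, 2, 3}
  Set B (color 1): {4, 5, 6}

The graph is bipartite with partition {1, 2, 3}, {4, 5, 6}.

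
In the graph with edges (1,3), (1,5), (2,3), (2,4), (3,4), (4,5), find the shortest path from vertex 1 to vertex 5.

Step 1: Build adjacency list:
  1: 3, 5
  2: 3, 4
  3: 1, 2, 4
  4: 2, 3, 5
  5: 1, 4

Step 2: BFS from vertex 1 to find shortest path to 5:
  vertex 3 reached at distance 1
  vertex 5 reached at distance 1

Step 3: Shortest path: 1 -> 5
Path length: 1 edge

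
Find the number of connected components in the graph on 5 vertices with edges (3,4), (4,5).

Step 1: Build adjacency list from edges:
  1: (none)
  2: (none)
  3: 4
  4: 3, 5
  5: 4

Step 2: Run BFS/DFS from vertex 1:
  Visited: {1}
  Reached 1 of 5 vertices

Step 3: Only 1 of 5 vertices reached. Graph is disconnected.
Connected components: {1}, {2}, {3, 4, 5}
Number of connected components: 3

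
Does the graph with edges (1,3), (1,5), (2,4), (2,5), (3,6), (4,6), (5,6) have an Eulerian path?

Step 1: Find the degree of each vertex:
  deg(1) = 2
  deg(2) = 2
  deg(3) = 2
  deg(4) = 2
  deg(5) = 3
  deg(6) = 3

Step 2: Count vertices with odd degree:
  Odd-degree vertices: 5, 6 (2 total)

Step 3: Apply Euler's theorem:
  - Eulerian circuit exists iff graph is connected and all vertices have even degree
  - Eulerian path exists iff graph is connected and has 0 or 2 odd-degree vertices

Graph is connected with exactly 2 odd-degree vertices (5, 6).
Eulerian path exists (starting and ending at the odd-degree vertices), but no Eulerian circuit.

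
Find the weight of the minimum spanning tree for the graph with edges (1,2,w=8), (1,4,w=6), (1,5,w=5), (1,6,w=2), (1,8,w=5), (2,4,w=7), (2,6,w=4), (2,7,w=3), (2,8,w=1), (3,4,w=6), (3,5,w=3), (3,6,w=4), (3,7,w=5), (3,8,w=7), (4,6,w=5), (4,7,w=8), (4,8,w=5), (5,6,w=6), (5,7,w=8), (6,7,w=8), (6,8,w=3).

Apply Kruskal's algorithm (sort edges by weight, add if no cycle):

Sorted edges by weight:
  (2,8) w=1
  (1,6) w=2
  (2,7) w=3
  (3,5) w=3
  (6,8) w=3
  (2,6) w=4
  (3,6) w=4
  (1,8) w=5
  (1,5) w=5
  (3,7) w=5
  (4,6) w=5
  (4,8) w=5
  (1,4) w=6
  (3,4) w=6
  (5,6) w=6
  (2,4) w=7
  (3,8) w=7
  (1,2) w=8
  (4,7) w=8
  (5,7) w=8
  (6,7) w=8

Add edge (2,8) w=1 -- no cycle. Running total: 1
Add edge (1,6) w=2 -- no cycle. Running total: 3
Add edge (2,7) w=3 -- no cycle. Running total: 6
Add edge (3,5) w=3 -- no cycle. Running total: 9
Add edge (6,8) w=3 -- no cycle. Running total: 12
Skip edge (2,6) w=4 -- would create cycle
Add edge (3,6) w=4 -- no cycle. Running total: 16
Skip edge (1,8) w=5 -- would create cycle
Skip edge (1,5) w=5 -- would create cycle
Skip edge (3,7) w=5 -- would create cycle
Add edge (4,6) w=5 -- no cycle. Running total: 21

MST edges: (2,8,w=1), (1,6,w=2), (2,7,w=3), (3,5,w=3), (6,8,w=3), (3,6,w=4), (4,6,w=5)
Total MST weight: 1 + 2 + 3 + 3 + 3 + 4 + 5 = 21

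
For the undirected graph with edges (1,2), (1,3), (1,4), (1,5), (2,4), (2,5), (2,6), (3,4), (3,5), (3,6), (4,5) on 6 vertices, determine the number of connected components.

Step 1: Build adjacency list from edges:
  1: 2, 3, 4, 5
  2: 1, 4, 5, 6
  3: 1, 4, 5, 6
  4: 1, 2, 3, 5
  5: 1, 2, 3, 4
  6: 2, 3

Step 2: Run BFS/DFS from vertex 1:
  Visited: {1, 2, 3, 4, 5, 6}
  Reached 6 of 6 vertices

Step 3: All 6 vertices reached from vertex 1, so the graph is connected.
Number of connected components: 1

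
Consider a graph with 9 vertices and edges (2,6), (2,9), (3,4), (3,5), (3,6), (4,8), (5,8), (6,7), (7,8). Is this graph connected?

Step 1: Build adjacency list from edges:
  1: (none)
  2: 6, 9
  3: 4, 5, 6
  4: 3, 8
  5: 3, 8
  6: 2, 3, 7
  7: 6, 8
  8: 4, 5, 7
  9: 2

Step 2: Run BFS/DFS from vertex 1:
  Visited: {1}
  Reached 1 of 9 vertices

Step 3: Only 1 of 9 vertices reached. Graph is disconnected.
Connected components: {1}, {2, 3, 4, 5, 6, 7, 8, 9}
Answer: No, the graph is not connected (2 components).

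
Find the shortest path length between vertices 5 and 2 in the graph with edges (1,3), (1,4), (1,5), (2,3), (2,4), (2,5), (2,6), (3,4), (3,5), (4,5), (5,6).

Step 1: Build adjacency list:
  1: 3, 4, 5
  2: 3, 4, 5, 6
  3: 1, 2, 4, 5
  4: 1, 2, 3, 5
  5: 1, 2, 3, 4, 6
  6: 2, 5

Step 2: BFS from vertex 5 to find shortest path to 2:
  vertex 1 reached at distance 1
  vertex 2 reached at distance 1

Step 3: Shortest path: 5 -> 2
Path length: 1 edge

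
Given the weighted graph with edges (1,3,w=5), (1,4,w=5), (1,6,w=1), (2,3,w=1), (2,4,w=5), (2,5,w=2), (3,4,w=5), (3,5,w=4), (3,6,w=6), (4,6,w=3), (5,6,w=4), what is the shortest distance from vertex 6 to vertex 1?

Step 1: Build adjacency list with weights:
  1: 3(w=5), 4(w=5), 6(w=1)
  2: 3(w=1), 4(w=5), 5(w=2)
  3: 1(w=5), 2(w=1), 4(w=5), 5(w=4), 6(w=6)
  4: 1(w=5), 2(w=5), 3(w=5), 6(w=3)
  5: 2(w=2), 3(w=4), 6(w=4)
  6: 1(w=1), 3(w=6), 4(w=3), 5(w=4)

Step 2: Apply Dijkstra's algorithm from vertex 6:
  Visit vertex 6 (distance=0)
    Update dist[1] = 1
    Update dist[3] = 6
    Update dist[4] = 3
    Update dist[5] = 4
  Visit vertex 1 (distance=1)

Step 3: Shortest path: 6 -> 1
Total weight: 1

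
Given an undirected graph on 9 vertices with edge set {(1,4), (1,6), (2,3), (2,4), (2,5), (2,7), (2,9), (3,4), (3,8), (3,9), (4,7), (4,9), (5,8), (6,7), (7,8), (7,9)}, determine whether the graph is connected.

Step 1: Build adjacency list from edges:
  1: 4, 6
  2: 3, 4, 5, 7, 9
  3: 2, 4, 8, 9
  4: 1, 2, 3, 7, 9
  5: 2, 8
  6: 1, 7
  7: 2, 4, 6, 8, 9
  8: 3, 5, 7
  9: 2, 3, 4, 7

Step 2: Run BFS/DFS from vertex 1:
  Visited: {1, 4, 6, 2, 3, 7, 9, 5, 8}
  Reached 9 of 9 vertices

Step 3: All 9 vertices reached from vertex 1, so the graph is connected.
Answer: Yes, the graph is connected.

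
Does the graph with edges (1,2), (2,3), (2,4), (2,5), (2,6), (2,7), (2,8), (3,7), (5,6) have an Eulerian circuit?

Step 1: Find the degree of each vertex:
  deg(1) = 1
  deg(2) = 7
  deg(3) = 2
  deg(4) = 1
  deg(5) = 2
  deg(6) = 2
  deg(7) = 2
  deg(8) = 1

Step 2: Count vertices with odd degree:
  Odd-degree vertices: 1, 2, 4, 8 (4 total)

Step 3: Apply Euler's theorem:
  - Eulerian circuit exists iff graph is connected and all vertices have even degree
  - Eulerian path exists iff graph is connected and has 0 or 2 odd-degree vertices

Graph has 4 odd-degree vertices (need 0 or 2).
Neither Eulerian path nor Eulerian circuit exists.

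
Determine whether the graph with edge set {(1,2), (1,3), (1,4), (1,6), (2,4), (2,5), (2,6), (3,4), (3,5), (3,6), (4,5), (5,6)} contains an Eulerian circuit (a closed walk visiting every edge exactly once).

Step 1: Find the degree of each vertex:
  deg(1) = 4
  deg(2) = 4
  deg(3) = 4
  deg(4) = 4
  deg(5) = 4
  deg(6) = 4

Step 2: Count vertices with odd degree:
  All vertices have even degree (0 odd-degree vertices)

Step 3: Apply Euler's theorem:
  - Eulerian circuit exists iff graph is connected and all vertices have even degree
  - Eulerian path exists iff graph is connected and has 0 or 2 odd-degree vertices

Graph is connected with 0 odd-degree vertices.
Both Eulerian circuit and Eulerian path exist.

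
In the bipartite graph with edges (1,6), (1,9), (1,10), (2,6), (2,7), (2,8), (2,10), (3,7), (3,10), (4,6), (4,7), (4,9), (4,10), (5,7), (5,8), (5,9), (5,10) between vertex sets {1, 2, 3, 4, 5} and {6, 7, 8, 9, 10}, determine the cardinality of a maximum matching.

Step 1: List the neighbors of each left vertex:
  1: 6, 9, 10
  2: 6, 7, 8, 10
  3: 7, 10
  4: 6, 7, 9, 10
  5: 7, 8, 9, 10

Step 2: Greedily match left vertices, then look for augmenting paths:
  Match 1 -- 6
  Match 2 -- 7
  Match 3 -- 10
  Match 4 -- 9
  Match 5 -- 8
  No augmenting path remains.

Step 3: Verify this is maximum:
  Matching size 5 = min(|L|, |R|) = min(5, 5), which is an upper bound, so this matching is maximum.

Maximum matching: {(1,6), (2,7), (3,10), (4,9), (5,8)}
Size: 5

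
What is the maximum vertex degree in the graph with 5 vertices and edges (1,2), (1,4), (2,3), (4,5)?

Step 1: Count edges incident to each vertex:
  deg(1) = 2 (neighbors: 2, 4)
  deg(2) = 2 (neighbors: 1, 3)
  deg(3) = 1 (neighbors: 2)
  deg(4) = 2 (neighbors: 1, 5)
  deg(5) = 1 (neighbors: 4)

Step 2: Find maximum:
  max(2, 2, 1, 2, 1) = 2 (vertex 1)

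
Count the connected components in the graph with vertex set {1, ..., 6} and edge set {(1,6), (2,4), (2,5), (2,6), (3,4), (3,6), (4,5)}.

Step 1: Build adjacency list from edges:
  1: 6
  2: 4, 5, 6
  3: 4, 6
  4: 2, 3, 5
  5: 2, 4
  6: 1, 2, 3

Step 2: Run BFS/DFS from vertex 1:
  Visited: {1, 6, 2, 3, 4, 5}
  Reached 6 of 6 vertices

Step 3: All 6 vertices reached from vertex 1, so the graph is connected.
Number of connected components: 1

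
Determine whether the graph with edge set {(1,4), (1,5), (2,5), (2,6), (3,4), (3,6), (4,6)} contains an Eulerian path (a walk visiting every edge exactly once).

Step 1: Find the degree of each vertex:
  deg(1) = 2
  deg(2) = 2
  deg(3) = 2
  deg(4) = 3
  deg(5) = 2
  deg(6) = 3

Step 2: Count vertices with odd degree:
  Odd-degree vertices: 4, 6 (2 total)

Step 3: Apply Euler's theorem:
  - Eulerian circuit exists iff graph is connected and all vertices have even degree
  - Eulerian path exists iff graph is connected and has 0 or 2 odd-degree vertices

Graph is connected with exactly 2 odd-degree vertices (4, 6).
Eulerian path exists (starting and ending at the odd-degree vertices), but no Eulerian circuit.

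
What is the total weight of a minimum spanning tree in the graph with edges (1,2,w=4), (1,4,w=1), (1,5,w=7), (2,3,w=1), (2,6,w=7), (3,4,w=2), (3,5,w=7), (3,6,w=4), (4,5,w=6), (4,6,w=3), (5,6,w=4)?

Apply Kruskal's algorithm (sort edges by weight, add if no cycle):

Sorted edges by weight:
  (1,4) w=1
  (2,3) w=1
  (3,4) w=2
  (4,6) w=3
  (1,2) w=4
  (3,6) w=4
  (5,6) w=4
  (4,5) w=6
  (1,5) w=7
  (2,6) w=7
  (3,5) w=7

Add edge (1,4) w=1 -- no cycle. Running total: 1
Add edge (2,3) w=1 -- no cycle. Running total: 2
Add edge (3,4) w=2 -- no cycle. Running total: 4
Add edge (4,6) w=3 -- no cycle. Running total: 7
Skip edge (1,2) w=4 -- would create cycle
Skip edge (3,6) w=4 -- would create cycle
Add edge (5,6) w=4 -- no cycle. Running total: 11

MST edges: (1,4,w=1), (2,3,w=1), (3,4,w=2), (4,6,w=3), (5,6,w=4)
Total MST weight: 1 + 1 + 2 + 3 + 4 = 11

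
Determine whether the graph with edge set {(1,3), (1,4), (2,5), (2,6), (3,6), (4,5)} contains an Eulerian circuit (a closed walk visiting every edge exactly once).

Step 1: Find the degree of each vertex:
  deg(1) = 2
  deg(2) = 2
  deg(3) = 2
  deg(4) = 2
  deg(5) = 2
  deg(6) = 2

Step 2: Count vertices with odd degree:
  All vertices have even degree (0 odd-degree vertices)

Step 3: Apply Euler's theorem:
  - Eulerian circuit exists iff graph is connected and all vertices have even degree
  - Eulerian path exists iff graph is connected and has 0 or 2 odd-degree vertices

Graph is connected with 0 odd-degree vertices.
Both Eulerian circuit and Eulerian path exist.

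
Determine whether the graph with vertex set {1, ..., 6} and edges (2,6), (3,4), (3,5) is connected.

Step 1: Build adjacency list from edges:
  1: (none)
  2: 6
  3: 4, 5
  4: 3
  5: 3
  6: 2

Step 2: Run BFS/DFS from vertex 1:
  Visited: {1}
  Reached 1 of 6 vertices

Step 3: Only 1 of 6 vertices reached. Graph is disconnected.
Connected components: {1}, {2, 6}, {3, 4, 5}
Answer: No, the graph is not connected (3 components).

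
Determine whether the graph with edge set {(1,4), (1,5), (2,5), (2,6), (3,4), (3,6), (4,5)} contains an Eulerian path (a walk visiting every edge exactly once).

Step 1: Find the degree of each vertex:
  deg(1) = 2
  deg(2) = 2
  deg(3) = 2
  deg(4) = 3
  deg(5) = 3
  deg(6) = 2

Step 2: Count vertices with odd degree:
  Odd-degree vertices: 4, 5 (2 total)

Step 3: Apply Euler's theorem:
  - Eulerian circuit exists iff graph is connected and all vertices have even degree
  - Eulerian path exists iff graph is connected and has 0 or 2 odd-degree vertices

Graph is connected with exactly 2 odd-degree vertices (4, 5).
Eulerian path exists (starting and ending at the odd-degree vertices), but no Eulerian circuit.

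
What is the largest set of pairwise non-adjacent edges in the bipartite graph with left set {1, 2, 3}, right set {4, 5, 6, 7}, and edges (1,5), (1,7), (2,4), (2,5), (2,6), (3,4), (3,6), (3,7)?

Step 1: List the neighbors of each left vertex:
  1: 5, 7
  2: 4, 5, 6
  3: 4, 6, 7

Step 2: Greedily match left vertices, then look for augmenting paths:
  Match 1 -- 5
  Match 2 -- 4
  Match 3 -- 6
  No augmenting path remains.

Step 3: Verify this is maximum:
  Matching size 3 = min(|L|, |R|) = min(3, 4), which is an upper bound, so this matching is maximum.

Maximum matching: {(1,5), (2,4), (3,6)}
Size: 3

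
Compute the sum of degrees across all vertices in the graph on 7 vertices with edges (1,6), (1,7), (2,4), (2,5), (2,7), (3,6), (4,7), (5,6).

Step 1: Count edges incident to each vertex:
  deg(1) = 2 (neighbors: 6, 7)
  deg(2) = 3 (neighbors: 4, 5, 7)
  deg(3) = 1 (neighbors: 6)
  deg(4) = 2 (neighbors: 2, 7)
  deg(5) = 2 (neighbors: 2, 6)
  deg(6) = 3 (neighbors: 1, 3, 5)
  deg(7) = 3 (neighbors: 1, 2, 4)

Step 2: Sum all degrees:
  2 + 3 + 1 + 2 + 2 + 3 + 3 = 16

Verification: sum of degrees = 2 * |E| = 2 * 8 = 16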